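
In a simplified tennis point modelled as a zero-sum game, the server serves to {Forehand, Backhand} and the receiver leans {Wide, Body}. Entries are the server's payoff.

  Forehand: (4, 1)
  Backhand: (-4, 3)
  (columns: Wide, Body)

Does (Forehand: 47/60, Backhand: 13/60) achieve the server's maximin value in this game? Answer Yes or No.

No

Against Wide this mix gives (47/60)·4 + (13/60)·(-4) = 34/15.
Against Body this mix gives (47/60)·1 + (13/60)·3 = 43/30.
The receiver will play Body, holding the server to 43/30. Shifting weight toward the row that does better against Body would raise this floor (the equalizing mix achieves 8/5 against both Body and Wide), so the proposed strategy is not optimal.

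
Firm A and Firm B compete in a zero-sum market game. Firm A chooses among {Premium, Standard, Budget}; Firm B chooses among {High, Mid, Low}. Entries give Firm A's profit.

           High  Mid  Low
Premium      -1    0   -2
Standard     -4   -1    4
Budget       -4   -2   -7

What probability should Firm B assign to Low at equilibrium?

1/3

Row minima: Premium → -2, Standard → -4, Budget → -7; maximin = -2.
Column maxima: High → -1, Mid → 0, Low → 4; minimax = -1.
-2 ≠ -1, so there is no saddle point; optimal play is mixed.
Budget is strictly dominated by Premium, so Firm A never plays it.
Mid is strictly dominated by High (it gives Firm A strictly more in every row), so Firm B never plays it.
On the remaining 2×2 (Premium, Standard vs High, Low):
Let Firm A play Premium with probability p. Expected payoff against High: (-1)p + (-4)(1−p) = 3p − 4; against Low: (-2)p + 4(1−p) = −6p + 4.
Setting these equal: 3p − 4 = −6p + 4 ⇒ 9p = 8 ⇒ p = 8/9, and the value is (3)·(8/9) − 4 = -4/3.
For Firm B: with q = P(High), equating Premium's and Standard's payoffs gives q − 2 = −8q + 4 ⇒ q = 2/3.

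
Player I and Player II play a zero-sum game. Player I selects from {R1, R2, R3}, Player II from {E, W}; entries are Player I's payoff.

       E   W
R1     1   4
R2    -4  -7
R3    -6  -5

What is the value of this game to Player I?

1

Row minima: R1 → 1, R2 → -7, R3 → -6; maximin = 1.
Column maxima: E → 1, W → 4; minimax = 1.
Since maximin = minimax = 1, there is a saddle point and the value is 1.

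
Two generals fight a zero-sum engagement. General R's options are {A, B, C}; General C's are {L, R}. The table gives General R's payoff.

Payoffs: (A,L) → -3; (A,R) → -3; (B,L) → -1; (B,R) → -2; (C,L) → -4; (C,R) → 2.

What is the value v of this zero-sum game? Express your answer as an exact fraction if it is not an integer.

-10/7

Row minima: A → -3, B → -2, C → -4; maximin = -2.
Column maxima: L → -1, R → 2; minimax = -1.
-2 ≠ -1, so there is no saddle point; optimal play is mixed.
A is strictly dominated by B, so General R never plays it.
On the remaining 2×2 (B, C vs L, R):
Let General R play B with probability p. Expected payoff against L: (-1)p + (-4)(1−p) = 3p − 4; against R: (-2)p + 2(1−p) = −4p + 2.
Setting these equal: 3p − 4 = −4p + 2 ⇒ 7p = 6 ⇒ p = 6/7, and the value is (3)·(6/7) − 4 = -10/7.
For General C: with q = P(L), equating B's and C's payoffs gives q − 2 = −6q + 2 ⇒ q = 4/7.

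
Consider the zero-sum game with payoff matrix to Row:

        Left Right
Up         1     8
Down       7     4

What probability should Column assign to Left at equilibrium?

2/5

Row minima: Up → 1, Down → 4; maximin = 4.
Column maxima: Left → 7, Right → 8; minimax = 7.
4 ≠ 7, so there is no saddle point; optimal play is mixed.
Let Row play Up with probability p. Expected payoff against Left: 1p + 7(1−p) = −6p + 7; against Right: 8p + 4(1−p) = 4p + 4.
Setting these equal: −6p + 7 = 4p + 4 ⇒ −10p = -3 ⇒ p = 3/10, and the value is (-6)·(3/10) + 7 = 26/5.
For Column: with q = P(Left), equating Up's and Down's payoffs gives −7q + 8 = 3q + 4 ⇒ q = 2/5.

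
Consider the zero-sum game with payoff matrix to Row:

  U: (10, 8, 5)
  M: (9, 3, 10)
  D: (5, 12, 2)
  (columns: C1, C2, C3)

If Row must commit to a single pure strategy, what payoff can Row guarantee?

5

Row minima: U → 5, M → 3, D → 2.
The best of these is 5.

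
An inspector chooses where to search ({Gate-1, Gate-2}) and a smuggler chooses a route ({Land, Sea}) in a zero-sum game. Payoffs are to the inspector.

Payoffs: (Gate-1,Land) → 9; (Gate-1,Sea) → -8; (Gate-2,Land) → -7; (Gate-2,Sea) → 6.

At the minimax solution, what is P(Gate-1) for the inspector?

13/30

Row minima: Gate-1 → -8, Gate-2 → -7; maximin = -7.
Column maxima: Land → 9, Sea → 6; minimax = 6.
-7 ≠ 6, so there is no saddle point; optimal play is mixed.
Let the inspector play Gate-1 with probability p. Expected payoff against Land: 9p + (-7)(1−p) = 16p − 7; against Sea: (-8)p + 6(1−p) = −14p + 6.
Setting these equal: 16p − 7 = −14p + 6 ⇒ 30p = 13 ⇒ p = 13/30, and the value is (16)·(13/30) − 7 = -1/15.
For the smuggler: with q = P(Land), equating Gate-1's and Gate-2's payoffs gives 17q − 8 = −13q + 6 ⇒ q = 7/15.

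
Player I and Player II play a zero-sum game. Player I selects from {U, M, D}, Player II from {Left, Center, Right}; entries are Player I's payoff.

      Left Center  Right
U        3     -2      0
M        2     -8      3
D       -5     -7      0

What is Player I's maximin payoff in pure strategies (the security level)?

-2

Row minima: U → -2, M → -8, D → -7.
The best of these is -2.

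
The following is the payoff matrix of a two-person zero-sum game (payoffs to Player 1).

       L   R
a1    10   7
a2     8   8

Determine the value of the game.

8

Row minima: a1 → 7, a2 → 8; maximin = 8.
Column maxima: L → 10, R → 8; minimax = 8.
Since maximin = minimax = 8, there is a saddle point and the value is 8.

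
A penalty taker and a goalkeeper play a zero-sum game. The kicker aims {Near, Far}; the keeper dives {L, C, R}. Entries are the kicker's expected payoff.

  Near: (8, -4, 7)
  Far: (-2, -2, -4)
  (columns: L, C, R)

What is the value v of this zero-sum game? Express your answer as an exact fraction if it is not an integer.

-30/13

Row minima: Near → -4, Far → -4; maximin = -4.
Column maxima: L → 8, C → -2, R → 7; minimax = -2.
-4 ≠ -2, so there is no saddle point; optimal play is mixed.
L is strictly dominated by R (it gives the kicker strictly more in every row), so the keeper never plays it.
On the remaining 2×2 (Near, Far vs C, R):
Let the kicker play Near with probability p. Expected payoff against C: (-4)p + (-2)(1−p) = −2p − 2; against R: 7p + (-4)(1−p) = 11p − 4.
Setting these equal: −2p − 2 = 11p − 4 ⇒ −13p = -2 ⇒ p = 2/13, and the value is (-2)·(2/13) − 2 = -30/13.
For the keeper: with q = P(C), equating Near's and Far's payoffs gives −11q + 7 = 2q − 4 ⇒ q = 11/13.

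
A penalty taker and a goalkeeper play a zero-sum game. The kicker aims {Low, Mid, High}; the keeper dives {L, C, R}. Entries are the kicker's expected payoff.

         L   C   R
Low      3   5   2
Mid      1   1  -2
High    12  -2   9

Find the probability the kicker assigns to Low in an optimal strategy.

11/14

Row minima: Low → 2, Mid → -2, High → -2; maximin = 2.
Column maxima: L → 12, C → 5, R → 9; minimax = 5.
2 ≠ 5, so there is no saddle point; optimal play is mixed.
Mid is strictly dominated by Low, so the kicker never plays it.
L is strictly dominated by R (it gives the kicker strictly more in every row), so the keeper never plays it.
On the remaining 2×2 (Low, High vs C, R):
Let the kicker play Low with probability p. Expected payoff against C: 5p + (-2)(1−p) = 7p − 2; against R: 2p + 9(1−p) = −7p + 9.
Setting these equal: 7p − 2 = −7p + 9 ⇒ 14p = 11 ⇒ p = 11/14, and the value is (7)·(11/14) − 2 = 7/2.
For the keeper: with q = P(C), equating Low's and High's payoffs gives 3q + 2 = −11q + 9 ⇒ q = 1/2.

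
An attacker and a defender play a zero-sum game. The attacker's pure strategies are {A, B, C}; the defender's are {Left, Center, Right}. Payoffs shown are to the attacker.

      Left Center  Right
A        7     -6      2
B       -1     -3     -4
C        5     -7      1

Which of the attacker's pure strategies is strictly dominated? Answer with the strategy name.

C

A gives a strictly higher payoff than C against every column: 7 > 5, -6 > -7, 2 > 1.
So C is strictly dominated and the attacker never plays it.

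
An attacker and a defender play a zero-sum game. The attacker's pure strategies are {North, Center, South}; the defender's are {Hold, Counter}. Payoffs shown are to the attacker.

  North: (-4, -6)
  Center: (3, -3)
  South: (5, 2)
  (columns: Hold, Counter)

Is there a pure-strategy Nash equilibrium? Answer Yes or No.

Row minima: North → -6, Center → -3, South → 2; maximin = 2.
Column maxima: Hold → 5, Counter → 2; minimax = 2.
maximin = minimax = 2, so a saddle point exists.

Yes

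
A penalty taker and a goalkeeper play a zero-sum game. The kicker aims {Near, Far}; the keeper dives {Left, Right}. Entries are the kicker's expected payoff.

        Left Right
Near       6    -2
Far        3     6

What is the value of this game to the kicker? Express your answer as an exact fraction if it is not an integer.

Row minima: Near → -2, Far → 3; maximin = 3.
Column maxima: Left → 6, Right → 6; minimax = 6.
3 ≠ 6, so there is no saddle point; optimal play is mixed.
Let the kicker play Near with probability p. Expected payoff against Left: 6p + 3(1−p) = 3p + 3; against Right: (-2)p + 6(1−p) = −8p + 6.
Setting these equal: 3p + 3 = −8p + 6 ⇒ 11p = 3 ⇒ p = 3/11, and the value is (3)·(3/11) + 3 = 42/11.
For the keeper: with q = P(Left), equating Near's and Far's payoffs gives 8q − 2 = −3q + 6 ⇒ q = 8/11.

42/11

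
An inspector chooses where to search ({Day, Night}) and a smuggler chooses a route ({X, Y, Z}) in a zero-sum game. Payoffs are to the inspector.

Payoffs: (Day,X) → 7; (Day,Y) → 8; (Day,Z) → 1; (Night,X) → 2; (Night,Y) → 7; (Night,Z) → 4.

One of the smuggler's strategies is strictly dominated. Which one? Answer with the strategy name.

Y

X holds the inspector's payoff strictly below Y in every row: 7 < 8, 2 < 7.
So Y is strictly dominated for the smuggler.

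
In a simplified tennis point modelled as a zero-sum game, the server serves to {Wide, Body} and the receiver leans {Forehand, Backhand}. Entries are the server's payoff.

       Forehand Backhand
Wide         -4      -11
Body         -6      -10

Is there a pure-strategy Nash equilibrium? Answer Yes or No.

Yes

Row minima: Wide → -11, Body → -10; maximin = -10.
Column maxima: Forehand → -4, Backhand → -10; minimax = -10.
maximin = minimax = -10, so a saddle point exists.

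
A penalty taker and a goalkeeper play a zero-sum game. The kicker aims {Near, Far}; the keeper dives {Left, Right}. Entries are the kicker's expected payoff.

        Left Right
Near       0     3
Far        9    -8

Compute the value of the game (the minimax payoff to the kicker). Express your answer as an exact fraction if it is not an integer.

Row minima: Near → 0, Far → -8; maximin = 0.
Column maxima: Left → 9, Right → 3; minimax = 3.
0 ≠ 3, so there is no saddle point; optimal play is mixed.
Let the kicker play Near with probability p. Expected payoff against Left: 0p + 9(1−p) = −9p + 9; against Right: 3p + (-8)(1−p) = 11p − 8.
Setting these equal: −9p + 9 = 11p − 8 ⇒ −20p = -17 ⇒ p = 17/20, and the value is (-9)·(17/20) + 9 = 27/20.
For the keeper: with q = P(Left), equating Near's and Far's payoffs gives −3q + 3 = 17q − 8 ⇒ q = 11/20.

27/20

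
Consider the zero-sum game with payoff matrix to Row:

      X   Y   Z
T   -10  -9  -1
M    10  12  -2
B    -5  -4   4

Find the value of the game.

10/7

Row minima: T → -10, M → -2, B → -5; maximin = -2.
Column maxima: X → 10, Y → 12, Z → 4; minimax = 4.
-2 ≠ 4, so there is no saddle point; optimal play is mixed.
T is strictly dominated by B, so Row never plays it.
Y is strictly dominated by X (it gives Row strictly more in every row), so Column never plays it.
On the remaining 2×2 (M, B vs X, Z):
Let Row play M with probability p. Expected payoff against X: 10p + (-5)(1−p) = 15p − 5; against Z: (-2)p + 4(1−p) = −6p + 4.
Setting these equal: 15p − 5 = −6p + 4 ⇒ 21p = 9 ⇒ p = 3/7, and the value is (15)·(3/7) − 5 = 10/7.
For Column: with q = P(X), equating M's and B's payoffs gives 12q − 2 = −9q + 4 ⇒ q = 2/7.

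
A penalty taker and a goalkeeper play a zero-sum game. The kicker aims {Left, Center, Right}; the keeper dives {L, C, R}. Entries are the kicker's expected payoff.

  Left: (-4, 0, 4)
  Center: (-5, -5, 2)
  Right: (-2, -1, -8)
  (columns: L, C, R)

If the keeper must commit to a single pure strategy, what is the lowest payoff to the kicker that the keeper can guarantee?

-2

Column maxima: L → -2, C → 0, R → 4.
The smallest of these is -2.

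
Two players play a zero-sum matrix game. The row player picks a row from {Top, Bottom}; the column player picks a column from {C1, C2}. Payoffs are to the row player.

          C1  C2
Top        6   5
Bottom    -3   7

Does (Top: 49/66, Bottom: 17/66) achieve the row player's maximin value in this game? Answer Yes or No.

No

Against C1 this mix gives (49/66)·6 + (17/66)·(-3) = 81/22.
Against C2 this mix gives (49/66)·5 + (17/66)·7 = 182/33.
The column player will play C1, holding the row player to 81/22. Shifting weight toward the row that does better against C1 would raise this floor (the equalizing mix achieves 57/11 against both C1 and C2), so the proposed strategy is not optimal.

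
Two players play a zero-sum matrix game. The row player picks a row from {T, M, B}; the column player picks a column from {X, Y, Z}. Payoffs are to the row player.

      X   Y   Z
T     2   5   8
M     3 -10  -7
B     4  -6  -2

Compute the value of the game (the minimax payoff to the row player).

Row minima: T → 2, M → -10, B → -6; maximin = 2.
Column maxima: X → 4, Y → 5, Z → 8; minimax = 4.
2 ≠ 4, so there is no saddle point; optimal play is mixed.
M is strictly dominated by B, so the row player never plays it.
Z is strictly dominated by Y (it gives the row player strictly more in every row), so the column player never plays it.
On the remaining 2×2 (T, B vs X, Y):
Let the row player play T with probability p. Expected payoff against X: 2p + 4(1−p) = −2p + 4; against Y: 5p + (-6)(1−p) = 11p − 6.
Setting these equal: −2p + 4 = 11p − 6 ⇒ −13p = -10 ⇒ p = 10/13, and the value is (-2)·(10/13) + 4 = 32/13.
For the column player: with q = P(X), equating T's and B's payoffs gives −3q + 5 = 10q − 6 ⇒ q = 11/13.

32/13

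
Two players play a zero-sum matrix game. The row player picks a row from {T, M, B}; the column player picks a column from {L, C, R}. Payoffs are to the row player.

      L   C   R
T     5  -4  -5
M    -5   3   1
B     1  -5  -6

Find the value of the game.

-5/4

Row minima: T → -5, M → -5, B → -6; maximin = -5.
Column maxima: L → 5, C → 3, R → 1; minimax = 1.
-5 ≠ 1, so there is no saddle point; optimal play is mixed.
B is strictly dominated by T, so the row player never plays it.
C is strictly dominated by R (it gives the row player strictly more in every row), so the column player never plays it.
On the remaining 2×2 (T, M vs L, R):
Let the row player play T with probability p. Expected payoff against L: 5p + (-5)(1−p) = 10p − 5; against R: (-5)p + 1(1−p) = −6p + 1.
Setting these equal: 10p − 5 = −6p + 1 ⇒ 16p = 6 ⇒ p = 3/8, and the value is (10)·(3/8) − 5 = -5/4.
For the column player: with q = P(L), equating T's and M's payoffs gives 10q − 5 = −6q + 1 ⇒ q = 3/8.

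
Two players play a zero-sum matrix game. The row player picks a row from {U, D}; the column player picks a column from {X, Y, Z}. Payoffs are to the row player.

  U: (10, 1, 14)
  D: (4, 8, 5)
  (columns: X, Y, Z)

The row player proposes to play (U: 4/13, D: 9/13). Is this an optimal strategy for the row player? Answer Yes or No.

Yes

Against X this mix gives (4/13)·10 + (9/13)·4 = 76/13.
Against Y this mix gives (4/13)·1 + (9/13)·8 = 76/13.
Against Z this mix gives (4/13)·14 + (9/13)·5 = 101/13.
All of the column player's active replies (X, Y) yield 76/13, and no column does worse for the row player. The mix makes the column player indifferent and guarantees 76/13, so it is optimal.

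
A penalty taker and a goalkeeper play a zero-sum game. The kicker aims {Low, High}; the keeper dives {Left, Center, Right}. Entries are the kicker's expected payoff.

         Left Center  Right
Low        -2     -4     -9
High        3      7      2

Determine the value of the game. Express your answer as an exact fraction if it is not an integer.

Row minima: Low → -9, High → 2; maximin = 2.
Column maxima: Left → 3, Center → 7, Right → 2; minimax = 2.
Since maximin = minimax = 2, there is a saddle point and the value is 2.

2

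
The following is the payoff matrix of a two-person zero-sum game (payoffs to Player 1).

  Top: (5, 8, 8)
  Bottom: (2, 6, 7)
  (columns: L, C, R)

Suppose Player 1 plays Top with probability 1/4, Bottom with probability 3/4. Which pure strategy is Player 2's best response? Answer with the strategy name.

L

If Player 2 plays L, Player 1's expected payoff is (1/4)·5 + (3/4)·2 = 11/4.
If Player 2 plays C, Player 1's expected payoff is (1/4)·8 + (3/4)·6 = 13/2.
If Player 2 plays R, Player 1's expected payoff is (1/4)·8 + (3/4)·7 = 29/4.
Player 2 minimizes Player 1's payoff; the smallest is 11/4, so the best response is L.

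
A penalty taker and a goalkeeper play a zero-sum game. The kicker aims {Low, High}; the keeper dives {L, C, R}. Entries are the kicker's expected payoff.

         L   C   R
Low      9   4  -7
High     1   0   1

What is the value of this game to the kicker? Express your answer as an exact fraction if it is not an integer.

1/3

Row minima: Low → -7, High → 0; maximin = 0.
Column maxima: L → 9, C → 4, R → 1; minimax = 1.
0 ≠ 1, so there is no saddle point; optimal play is mixed.
L is strictly dominated by C (it gives the kicker strictly more in every row), so the keeper never plays it.
On the remaining 2×2 (Low, High vs C, R):
Let the kicker play Low with probability p. Expected payoff against C: 4p + 0(1−p) = 4p; against R: (-7)p + 1(1−p) = −8p + 1.
Setting these equal: 4p = −8p + 1 ⇒ 12p = 1 ⇒ p = 1/12, and the value is (4)·(1/12) = 1/3.
For the keeper: with q = P(C), equating Low's and High's payoffs gives 11q − 7 = −q + 1 ⇒ q = 2/3.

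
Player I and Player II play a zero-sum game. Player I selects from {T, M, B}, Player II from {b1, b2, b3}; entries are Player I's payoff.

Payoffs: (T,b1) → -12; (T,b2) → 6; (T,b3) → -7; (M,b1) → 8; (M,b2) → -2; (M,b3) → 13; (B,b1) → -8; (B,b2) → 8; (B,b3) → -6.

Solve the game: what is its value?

24/13

Row minima: T → -12, M → -2, B → -8; maximin = -2.
Column maxima: b1 → 8, b2 → 8, b3 → 13; minimax = 8.
-2 ≠ 8, so there is no saddle point; optimal play is mixed.
T is strictly dominated by B, so Player I never plays it.
b3 is strictly dominated by b1 (it gives Player I strictly more in every row), so Player II never plays it.
On the remaining 2×2 (M, B vs b1, b2):
Let Player I play M with probability p. Expected payoff against b1: 8p + (-8)(1−p) = 16p − 8; against b2: (-2)p + 8(1−p) = −10p + 8.
Setting these equal: 16p − 8 = −10p + 8 ⇒ 26p = 16 ⇒ p = 8/13, and the value is (16)·(8/13) − 8 = 24/13.
For Player II: with q = P(b1), equating M's and B's payoffs gives 10q − 2 = −16q + 8 ⇒ q = 5/13.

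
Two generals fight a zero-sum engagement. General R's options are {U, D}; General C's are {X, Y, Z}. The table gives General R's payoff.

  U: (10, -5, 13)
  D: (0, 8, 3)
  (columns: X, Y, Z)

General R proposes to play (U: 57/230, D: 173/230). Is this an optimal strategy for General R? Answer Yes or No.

Against X this mix gives (57/230)·10 + (173/230)·0 = 57/23.
Against Y this mix gives (57/230)·(-5) + (173/230)·8 = 1099/230.
Against Z this mix gives (57/230)·13 + (173/230)·3 = 126/23.
General C will play X, holding General R to 57/23. Shifting weight toward the row that does better against X would raise this floor (the equalizing mix achieves 80/23 against both X and Y), so the proposed strategy is not optimal.

No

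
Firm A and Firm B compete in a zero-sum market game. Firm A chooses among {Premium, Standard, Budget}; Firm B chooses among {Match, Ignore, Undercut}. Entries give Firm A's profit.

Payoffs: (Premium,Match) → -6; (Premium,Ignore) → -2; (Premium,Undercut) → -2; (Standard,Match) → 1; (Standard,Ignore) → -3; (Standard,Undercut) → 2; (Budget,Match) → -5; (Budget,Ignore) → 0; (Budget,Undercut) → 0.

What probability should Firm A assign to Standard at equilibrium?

Row minima: Premium → -6, Standard → -3, Budget → -5; maximin = -3.
Column maxima: Match → 1, Ignore → 0, Undercut → 2; minimax = 0.
-3 ≠ 0, so there is no saddle point; optimal play is mixed.
Premium is strictly dominated by Budget, so Firm A never plays it.
Undercut is strictly dominated by Match (it gives Firm A strictly more in every row), so Firm B never plays it.
On the remaining 2×2 (Standard, Budget vs Match, Ignore):
Let Firm A play Standard with probability p. Expected payoff against Match: 1p + (-5)(1−p) = 6p − 5; against Ignore: (-3)p + 0(1−p) = −3p.
Setting these equal: 6p − 5 = −3p ⇒ 9p = 5 ⇒ p = 5/9, and the value is (6)·(5/9) − 5 = -5/3.
For Firm B: with q = P(Match), equating Standard's and Budget's payoffs gives 4q − 3 = −5q ⇒ q = 1/3.

5/9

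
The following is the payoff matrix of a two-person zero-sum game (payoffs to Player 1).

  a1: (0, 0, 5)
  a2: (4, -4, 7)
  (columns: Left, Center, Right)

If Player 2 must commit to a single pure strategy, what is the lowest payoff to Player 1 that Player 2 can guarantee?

0

Column maxima: Left → 4, Center → 0, Right → 7.
The smallest of these is 0.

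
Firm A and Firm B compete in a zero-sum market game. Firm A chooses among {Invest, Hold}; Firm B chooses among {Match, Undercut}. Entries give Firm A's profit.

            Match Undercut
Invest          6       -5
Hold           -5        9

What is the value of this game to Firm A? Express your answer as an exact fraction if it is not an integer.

29/25

Row minima: Invest → -5, Hold → -5; maximin = -5.
Column maxima: Match → 6, Undercut → 9; minimax = 6.
-5 ≠ 6, so there is no saddle point; optimal play is mixed.
Let Firm A play Invest with probability p. Expected payoff against Match: 6p + (-5)(1−p) = 11p − 5; against Undercut: (-5)p + 9(1−p) = −14p + 9.
Setting these equal: 11p − 5 = −14p + 9 ⇒ 25p = 14 ⇒ p = 14/25, and the value is (11)·(14/25) − 5 = 29/25.
For Firm B: with q = P(Match), equating Invest's and Hold's payoffs gives 11q − 5 = −14q + 9 ⇒ q = 14/25.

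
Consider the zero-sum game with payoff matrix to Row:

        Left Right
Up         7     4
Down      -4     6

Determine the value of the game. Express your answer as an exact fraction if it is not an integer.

58/13

Row minima: Up → 4, Down → -4; maximin = 4.
Column maxima: Left → 7, Right → 6; minimax = 6.
4 ≠ 6, so there is no saddle point; optimal play is mixed.
Let Row play Up with probability p. Expected payoff against Left: 7p + (-4)(1−p) = 11p − 4; against Right: 4p + 6(1−p) = −2p + 6.
Setting these equal: 11p − 4 = −2p + 6 ⇒ 13p = 10 ⇒ p = 10/13, and the value is (11)·(10/13) − 4 = 58/13.
For Column: with q = P(Left), equating Up's and Down's payoffs gives 3q + 4 = −10q + 6 ⇒ q = 2/13.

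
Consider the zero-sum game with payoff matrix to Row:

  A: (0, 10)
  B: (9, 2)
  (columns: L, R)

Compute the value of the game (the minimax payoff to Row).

Row minima: A → 0, B → 2; maximin = 2.
Column maxima: L → 9, R → 10; minimax = 9.
2 ≠ 9, so there is no saddle point; optimal play is mixed.
Let Row play A with probability p. Expected payoff against L: 0p + 9(1−p) = −9p + 9; against R: 10p + 2(1−p) = 8p + 2.
Setting these equal: −9p + 9 = 8p + 2 ⇒ −17p = -7 ⇒ p = 7/17, and the value is (-9)·(7/17) + 9 = 90/17.
For Column: with q = P(L), equating A's and B's payoffs gives −10q + 10 = 7q + 2 ⇒ q = 8/17.

90/17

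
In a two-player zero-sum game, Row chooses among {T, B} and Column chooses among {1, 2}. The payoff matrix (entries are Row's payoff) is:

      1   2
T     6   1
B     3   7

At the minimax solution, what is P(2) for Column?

1/3

Row minima: T → 1, B → 3; maximin = 3.
Column maxima: 1 → 6, 2 → 7; minimax = 6.
3 ≠ 6, so there is no saddle point; optimal play is mixed.
Let Row play T with probability p. Expected payoff against 1: 6p + 3(1−p) = 3p + 3; against 2: 1p + 7(1−p) = −6p + 7.
Setting these equal: 3p + 3 = −6p + 7 ⇒ 9p = 4 ⇒ p = 4/9, and the value is (3)·(4/9) + 3 = 13/3.
For Column: with q = P(1), equating T's and B's payoffs gives 5q + 1 = −4q + 7 ⇒ q = 2/3.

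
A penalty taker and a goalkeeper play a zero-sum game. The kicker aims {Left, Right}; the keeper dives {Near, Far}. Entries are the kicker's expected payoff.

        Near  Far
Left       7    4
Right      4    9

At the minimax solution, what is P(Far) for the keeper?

3/8

Row minima: Left → 4, Right → 4; maximin = 4.
Column maxima: Near → 7, Far → 9; minimax = 7.
4 ≠ 7, so there is no saddle point; optimal play is mixed.
Let the kicker play Left with probability p. Expected payoff against Near: 7p + 4(1−p) = 3p + 4; against Far: 4p + 9(1−p) = −5p + 9.
Setting these equal: 3p + 4 = −5p + 9 ⇒ 8p = 5 ⇒ p = 5/8, and the value is (3)·(5/8) + 4 = 47/8.
For the keeper: with q = P(Near), equating Left's and Right's payoffs gives 3q + 4 = −5q + 9 ⇒ q = 5/8.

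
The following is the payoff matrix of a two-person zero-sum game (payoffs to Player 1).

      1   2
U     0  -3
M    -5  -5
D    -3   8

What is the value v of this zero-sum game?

Row minima: U → -3, M → -5, D → -3; maximin = -3.
Column maxima: 1 → 0, 2 → 8; minimax = 0.
-3 ≠ 0, so there is no saddle point; optimal play is mixed.
M is strictly dominated by U, so Player 1 never plays it.
On the remaining 2×2 (U, D vs 1, 2):
Let Player 1 play U with probability p. Expected payoff against 1: 0p + (-3)(1−p) = 3p − 3; against 2: (-3)p + 8(1−p) = −11p + 8.
Setting these equal: 3p − 3 = −11p + 8 ⇒ 14p = 11 ⇒ p = 11/14, and the value is (3)·(11/14) − 3 = -9/14.
For Player 2: with q = P(1), equating U's and D's payoffs gives 3q − 3 = −11q + 8 ⇒ q = 11/14.

-9/14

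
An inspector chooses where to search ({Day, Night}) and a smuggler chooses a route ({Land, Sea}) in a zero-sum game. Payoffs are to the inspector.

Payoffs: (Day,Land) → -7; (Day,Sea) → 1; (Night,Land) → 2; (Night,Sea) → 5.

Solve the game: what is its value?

2

Row minima: Day → -7, Night → 2; maximin = 2.
Column maxima: Land → 2, Sea → 5; minimax = 2.
Since maximin = minimax = 2, there is a saddle point and the value is 2.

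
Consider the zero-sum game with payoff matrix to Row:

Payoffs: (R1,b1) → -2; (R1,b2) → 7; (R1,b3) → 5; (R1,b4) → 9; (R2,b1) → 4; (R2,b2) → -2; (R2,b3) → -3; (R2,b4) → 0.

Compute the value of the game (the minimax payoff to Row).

Row minima: R1 → -2, R2 → -3; maximin = -2.
Column maxima: b1 → 4, b2 → 7, b3 → 5, b4 → 9; minimax = 4.
-2 ≠ 4, so there is no saddle point; optimal play is mixed.
b2 is strictly dominated by b3 (it gives Row strictly more in every row), so Column never plays it.
b4 is strictly dominated by b3 (it gives Row strictly more in every row), so Column never plays it.
On the remaining 2×2 (R1, R2 vs b1, b3):
Let Row play R1 with probability p. Expected payoff against b1: (-2)p + 4(1−p) = −6p + 4; against b3: 5p + (-3)(1−p) = 8p − 3.
Setting these equal: −6p + 4 = 8p − 3 ⇒ −14p = -7 ⇒ p = 1/2, and the value is (-6)·(1/2) + 4 = 1.
For Column: with q = P(b1), equating R1's and R2's payoffs gives −7q + 5 = 7q − 3 ⇒ q = 4/7.

1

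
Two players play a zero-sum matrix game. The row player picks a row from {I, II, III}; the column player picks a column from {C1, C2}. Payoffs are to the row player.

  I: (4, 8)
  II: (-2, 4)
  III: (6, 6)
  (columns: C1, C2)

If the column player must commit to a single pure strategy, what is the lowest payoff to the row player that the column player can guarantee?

Column maxima: C1 → 6, C2 → 8.
The smallest of these is 6.

6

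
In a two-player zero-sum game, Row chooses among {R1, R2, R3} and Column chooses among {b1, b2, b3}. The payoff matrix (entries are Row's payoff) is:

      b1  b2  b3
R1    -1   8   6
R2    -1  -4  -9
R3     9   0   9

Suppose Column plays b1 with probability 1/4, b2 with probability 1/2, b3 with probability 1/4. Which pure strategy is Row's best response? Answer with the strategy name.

R1

Expected payoff of R1: (1/4)·(-1) + (1/2)·8 + (1/4)·6 = 21/4.
Expected payoff of R2: (1/4)·(-1) + (1/2)·(-4) + (1/4)·(-9) = -9/2.
Expected payoff of R3: (1/4)·9 + (1/2)·0 + (1/4)·9 = 9/2.
The largest is 21/4, so Row's best response is R1.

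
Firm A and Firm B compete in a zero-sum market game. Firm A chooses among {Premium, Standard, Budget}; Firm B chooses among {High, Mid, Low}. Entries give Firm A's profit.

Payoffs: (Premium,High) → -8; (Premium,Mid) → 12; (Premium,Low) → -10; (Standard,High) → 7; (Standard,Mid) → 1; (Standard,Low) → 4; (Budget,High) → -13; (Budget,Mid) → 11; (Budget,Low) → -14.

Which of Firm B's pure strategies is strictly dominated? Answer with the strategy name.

High

Low holds Firm A's payoff strictly below High in every row: -10 < -8, 4 < 7, -14 < -13.
So High is strictly dominated for Firm B.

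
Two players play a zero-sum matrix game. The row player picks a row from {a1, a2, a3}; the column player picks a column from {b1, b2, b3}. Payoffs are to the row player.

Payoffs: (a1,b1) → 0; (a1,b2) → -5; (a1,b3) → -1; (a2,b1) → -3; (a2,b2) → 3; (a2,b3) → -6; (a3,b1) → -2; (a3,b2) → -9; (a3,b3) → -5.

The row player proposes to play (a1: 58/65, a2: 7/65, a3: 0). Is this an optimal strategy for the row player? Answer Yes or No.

No

Against b1 this mix gives (58/65)·0 + (7/65)·(-3) = -21/65.
Against b2 this mix gives (58/65)·(-5) + (7/65)·3 = -269/65.
Against b3 this mix gives (58/65)·(-1) + (7/65)·(-6) = -20/13.
The column player will play b2, holding the row player to -269/65. Shifting weight toward the row that does better against b2 would raise this floor (the equalizing mix achieves -33/13 against both b2 and b3), so the proposed strategy is not optimal.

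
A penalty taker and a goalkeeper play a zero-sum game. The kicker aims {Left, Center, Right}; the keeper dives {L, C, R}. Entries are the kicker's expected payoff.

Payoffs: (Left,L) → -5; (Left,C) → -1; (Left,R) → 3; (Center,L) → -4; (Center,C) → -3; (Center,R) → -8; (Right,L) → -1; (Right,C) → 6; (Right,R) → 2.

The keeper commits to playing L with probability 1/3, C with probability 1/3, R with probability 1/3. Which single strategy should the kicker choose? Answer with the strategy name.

Expected payoff of Left: (1/3)·(-5) + (1/3)·(-1) + (1/3)·3 = -1.
Expected payoff of Center: (1/3)·(-4) + (1/3)·(-3) + (1/3)·(-8) = -5.
Expected payoff of Right: (1/3)·(-1) + (1/3)·6 + (1/3)·2 = 7/3.
The largest is 7/3, so the kicker's best response is Right.

Right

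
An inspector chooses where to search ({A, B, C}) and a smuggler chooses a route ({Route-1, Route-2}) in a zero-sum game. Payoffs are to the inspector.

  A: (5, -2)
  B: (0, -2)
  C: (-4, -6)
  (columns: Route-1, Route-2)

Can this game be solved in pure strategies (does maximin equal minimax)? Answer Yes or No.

Yes

Row minima: A → -2, B → -2, C → -6; maximin = -2.
Column maxima: Route-1 → 5, Route-2 → -2; minimax = -2.
maximin = minimax = -2, so a saddle point exists.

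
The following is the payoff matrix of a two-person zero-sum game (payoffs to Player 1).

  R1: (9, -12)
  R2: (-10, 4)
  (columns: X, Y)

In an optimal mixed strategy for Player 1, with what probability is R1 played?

2/5

Row minima: R1 → -12, R2 → -10; maximin = -10.
Column maxima: X → 9, Y → 4; minimax = 4.
-10 ≠ 4, so there is no saddle point; optimal play is mixed.
Let Player 1 play R1 with probability p. Expected payoff against X: 9p + (-10)(1−p) = 19p − 10; against Y: (-12)p + 4(1−p) = −16p + 4.
Setting these equal: 19p − 10 = −16p + 4 ⇒ 35p = 14 ⇒ p = 2/5, and the value is (19)·(2/5) − 10 = -12/5.
For Player 2: with q = P(X), equating R1's and R2's payoffs gives 21q − 12 = −14q + 4 ⇒ q = 16/35.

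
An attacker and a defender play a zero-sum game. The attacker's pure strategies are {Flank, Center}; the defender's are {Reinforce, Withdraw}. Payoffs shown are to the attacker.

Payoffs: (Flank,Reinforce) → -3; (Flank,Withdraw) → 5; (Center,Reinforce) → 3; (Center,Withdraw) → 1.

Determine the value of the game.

Row minima: Flank → -3, Center → 1; maximin = 1.
Column maxima: Reinforce → 3, Withdraw → 5; minimax = 3.
1 ≠ 3, so there is no saddle point; optimal play is mixed.
Let the attacker play Flank with probability p. Expected payoff against Reinforce: (-3)p + 3(1−p) = −6p + 3; against Withdraw: 5p + 1(1−p) = 4p + 1.
Setting these equal: −6p + 3 = 4p + 1 ⇒ −10p = -2 ⇒ p = 1/5, and the value is (-6)·(1/5) + 3 = 9/5.
For the defender: with q = P(Reinforce), equating Flank's and Center's payoffs gives −8q + 5 = 2q + 1 ⇒ q = 2/5.

9/5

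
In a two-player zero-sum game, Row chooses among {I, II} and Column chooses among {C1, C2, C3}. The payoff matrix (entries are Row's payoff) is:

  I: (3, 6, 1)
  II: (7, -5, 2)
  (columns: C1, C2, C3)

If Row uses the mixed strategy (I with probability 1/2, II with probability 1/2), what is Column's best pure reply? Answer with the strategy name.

C2

If Column plays C1, Row's expected payoff is (1/2)·3 + (1/2)·7 = 5.
If Column plays C2, Row's expected payoff is (1/2)·6 + (1/2)·(-5) = 1/2.
If Column plays C3, Row's expected payoff is (1/2)·1 + (1/2)·2 = 3/2.
Column minimizes Row's payoff; the smallest is 1/2, so the best response is C2.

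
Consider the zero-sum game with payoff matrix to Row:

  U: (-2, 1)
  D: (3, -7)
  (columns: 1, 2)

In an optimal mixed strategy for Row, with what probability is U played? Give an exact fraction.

Row minima: U → -2, D → -7; maximin = -2.
Column maxima: 1 → 3, 2 → 1; minimax = 1.
-2 ≠ 1, so there is no saddle point; optimal play is mixed.
Let Row play U with probability p. Expected payoff against 1: (-2)p + 3(1−p) = −5p + 3; against 2: 1p + (-7)(1−p) = 8p − 7.
Setting these equal: −5p + 3 = 8p − 7 ⇒ −13p = -10 ⇒ p = 10/13, and the value is (-5)·(10/13) + 3 = -11/13.
For Column: with q = P(1), equating U's and D's payoffs gives −3q + 1 = 10q − 7 ⇒ q = 8/13.

10/13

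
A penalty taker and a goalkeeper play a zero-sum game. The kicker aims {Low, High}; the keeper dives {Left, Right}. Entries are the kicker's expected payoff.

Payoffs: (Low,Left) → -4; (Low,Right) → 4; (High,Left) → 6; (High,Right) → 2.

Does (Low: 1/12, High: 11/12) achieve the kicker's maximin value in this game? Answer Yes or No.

Against Left this mix gives (1/12)·(-4) + (11/12)·6 = 31/6.
Against Right this mix gives (1/12)·4 + (11/12)·2 = 13/6.
The keeper will play Right, holding the kicker to 13/6. Shifting weight toward the row that does better against Right would raise this floor (the equalizing mix achieves 8/3 against both Right and Left), so the proposed strategy is not optimal.

No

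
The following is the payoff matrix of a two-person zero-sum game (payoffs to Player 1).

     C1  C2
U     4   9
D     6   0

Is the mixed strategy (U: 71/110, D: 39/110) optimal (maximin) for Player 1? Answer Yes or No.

Against C1 this mix gives (71/110)·4 + (39/110)·6 = 259/55.
Against C2 this mix gives (71/110)·9 + (39/110)·0 = 639/110.
Player 2 will play C1, holding Player 1 to 259/55. Shifting weight toward the row that does better against C1 would raise this floor (the equalizing mix achieves 54/11 against both C1 and C2), so the proposed strategy is not optimal.

No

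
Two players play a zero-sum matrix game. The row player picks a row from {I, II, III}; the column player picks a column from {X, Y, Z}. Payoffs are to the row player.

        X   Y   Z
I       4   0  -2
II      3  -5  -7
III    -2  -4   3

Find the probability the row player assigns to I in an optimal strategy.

7/9

Row minima: I → -2, II → -7, III → -4; maximin = -2.
Column maxima: X → 4, Y → 0, Z → 3; minimax = 0.
-2 ≠ 0, so there is no saddle point; optimal play is mixed.
II is strictly dominated by I, so the row player never plays it.
X is strictly dominated by Y (it gives the row player strictly more in every row), so the column player never plays it.
On the remaining 2×2 (I, III vs Y, Z):
Let the row player play I with probability p. Expected payoff against Y: 0p + (-4)(1−p) = 4p − 4; against Z: (-2)p + 3(1−p) = −5p + 3.
Setting these equal: 4p − 4 = −5p + 3 ⇒ 9p = 7 ⇒ p = 7/9, and the value is (4)·(7/9) − 4 = -8/9.
For the column player: with q = P(Y), equating I's and III's payoffs gives 2q − 2 = −7q + 3 ⇒ q = 5/9.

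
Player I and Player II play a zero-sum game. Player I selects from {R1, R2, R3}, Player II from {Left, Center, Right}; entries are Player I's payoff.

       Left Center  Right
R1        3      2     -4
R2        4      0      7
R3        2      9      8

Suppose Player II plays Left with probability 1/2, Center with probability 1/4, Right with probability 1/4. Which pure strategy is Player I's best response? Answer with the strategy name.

R3

Expected payoff of R1: (1/2)·3 + (1/4)·2 + (1/4)·(-4) = 1.
Expected payoff of R2: (1/2)·4 + (1/4)·0 + (1/4)·7 = 15/4.
Expected payoff of R3: (1/2)·2 + (1/4)·9 + (1/4)·8 = 21/4.
The largest is 21/4, so Player I's best response is R3.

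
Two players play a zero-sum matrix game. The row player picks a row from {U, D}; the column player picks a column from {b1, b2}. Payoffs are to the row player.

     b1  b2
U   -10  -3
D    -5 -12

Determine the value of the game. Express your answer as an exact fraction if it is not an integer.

-15/2

Row minima: U → -10, D → -12; maximin = -10.
Column maxima: b1 → -5, b2 → -3; minimax = -5.
-10 ≠ -5, so there is no saddle point; optimal play is mixed.
Let the row player play U with probability p. Expected payoff against b1: (-10)p + (-5)(1−p) = −5p − 5; against b2: (-3)p + (-12)(1−p) = 9p − 12.
Setting these equal: −5p − 5 = 9p − 12 ⇒ −14p = -7 ⇒ p = 1/2, and the value is (-5)·(1/2) − 5 = -15/2.
For the column player: with q = P(b1), equating U's and D's payoffs gives −7q − 3 = 7q − 12 ⇒ q = 9/14.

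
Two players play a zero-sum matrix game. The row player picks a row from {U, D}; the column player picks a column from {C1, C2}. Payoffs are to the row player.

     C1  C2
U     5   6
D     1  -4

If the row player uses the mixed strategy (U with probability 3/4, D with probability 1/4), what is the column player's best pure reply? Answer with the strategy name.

C2

If the column player plays C1, the row player's expected payoff is (3/4)·5 + (1/4)·1 = 4.
If the column player plays C2, the row player's expected payoff is (3/4)·6 + (1/4)·(-4) = 7/2.
The column player minimizes the row player's payoff; the smallest is 7/2, so the best response is C2.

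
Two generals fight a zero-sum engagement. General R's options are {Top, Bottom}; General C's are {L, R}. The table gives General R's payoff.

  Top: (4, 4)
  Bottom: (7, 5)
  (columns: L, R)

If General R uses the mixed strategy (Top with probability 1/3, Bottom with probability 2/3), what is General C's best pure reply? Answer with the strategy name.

R

If General C plays L, General R's expected payoff is (1/3)·4 + (2/3)·7 = 6.
If General C plays R, General R's expected payoff is (1/3)·4 + (2/3)·5 = 14/3.
General C minimizes General R's payoff; the smallest is 14/3, so the best response is R.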